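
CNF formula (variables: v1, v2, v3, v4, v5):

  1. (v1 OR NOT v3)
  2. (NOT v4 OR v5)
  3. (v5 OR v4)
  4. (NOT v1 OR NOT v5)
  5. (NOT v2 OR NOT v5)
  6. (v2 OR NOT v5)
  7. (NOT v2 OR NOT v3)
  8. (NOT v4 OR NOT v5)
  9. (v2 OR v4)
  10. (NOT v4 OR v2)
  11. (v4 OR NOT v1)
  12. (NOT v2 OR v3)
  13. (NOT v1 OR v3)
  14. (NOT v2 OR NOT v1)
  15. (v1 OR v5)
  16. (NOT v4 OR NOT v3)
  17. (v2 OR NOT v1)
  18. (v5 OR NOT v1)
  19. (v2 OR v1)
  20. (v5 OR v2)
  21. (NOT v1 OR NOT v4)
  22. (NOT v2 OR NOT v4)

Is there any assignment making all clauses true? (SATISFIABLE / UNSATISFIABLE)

UNSATISFIABLE

v2 = True:
  propagation gives v5=False, v4=False; an empty clause results — contradiction.
v2 = False:
  propagation gives v5=False; an empty clause results — contradiction.
Every branch closes, so no satisfying assignment exists.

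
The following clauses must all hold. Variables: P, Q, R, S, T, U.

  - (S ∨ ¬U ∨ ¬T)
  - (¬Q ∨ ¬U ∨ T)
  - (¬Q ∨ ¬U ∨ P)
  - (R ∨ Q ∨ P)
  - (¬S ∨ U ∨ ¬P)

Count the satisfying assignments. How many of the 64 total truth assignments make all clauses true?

Case analysis on U and P:
  U=T, P=T: R free; 4 ways for (Q,S,T) × 2^1 = 8.
  U=T, P=F: remaining (Q,R,S,T) ∈ {(F,T,F,F); (F,T,T,F); (F,T,T,T)} — 3.
  U=F, P=T: forces S=F; Q, R, T free → 2^3 = 8.
  U=F, P=F: S, T free; 3 ways for (Q,R) × 2^2 = 12.
Total: 8 + 3 + 8 + 12 = 31.

31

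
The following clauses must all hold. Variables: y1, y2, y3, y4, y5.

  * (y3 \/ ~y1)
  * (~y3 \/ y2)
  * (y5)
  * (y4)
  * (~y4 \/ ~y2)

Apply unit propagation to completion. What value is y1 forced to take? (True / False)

(y5) stands alone — y5 = True.
Unit clause (y4) sets y4 = True.
From (~y2 \/ ~y4) and y4 = True: y2 = False.
(~y3 \/ y2): since y2 = False, the clause reduces to (~y3). y3 = False.
(~y1 \/ y3) with y3 = False leaves only ~y1, so y1 = False.

False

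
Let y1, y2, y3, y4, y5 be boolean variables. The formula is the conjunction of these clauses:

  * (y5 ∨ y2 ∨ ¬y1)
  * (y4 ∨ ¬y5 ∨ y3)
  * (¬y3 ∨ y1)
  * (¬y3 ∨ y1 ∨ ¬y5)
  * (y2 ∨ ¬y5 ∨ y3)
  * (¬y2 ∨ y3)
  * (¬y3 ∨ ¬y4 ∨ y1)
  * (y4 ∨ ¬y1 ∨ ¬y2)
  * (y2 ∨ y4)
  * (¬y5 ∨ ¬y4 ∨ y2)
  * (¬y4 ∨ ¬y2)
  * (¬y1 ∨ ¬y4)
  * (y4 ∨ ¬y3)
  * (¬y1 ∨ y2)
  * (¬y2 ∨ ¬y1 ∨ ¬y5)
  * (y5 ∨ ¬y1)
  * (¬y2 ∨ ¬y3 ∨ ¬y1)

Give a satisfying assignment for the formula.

Set y1 = False and propagate.
  then y3 is forced to False.
  then y2 is forced to False.
  then y5 is forced to False.
  then y4 is forced to True.
Check each clause:
  1. (y2 ∨ y5 ∨ ¬y1) — ¬y1 is true.
  2. (y3 ∨ ¬y5 ∨ y4) — ¬y5 is true.
  3. (y1 ∨ ¬y3) — ¬y3 is true.
  4. (¬y3 ∨ ¬y5 ∨ y1) — ¬y5 is true.
  5. (¬y5 ∨ y2 ∨ y3) — ¬y5 is true.
  6. (y3 ∨ ¬y2) — ¬y2 is true.
  7. (¬y4 ∨ y1 ∨ ¬y3) — ¬y3 is true.
  8. (¬y1 ∨ y4 ∨ ¬y2) — y4 is true.
  9. (y2 ∨ y4) — y4 is true.
  10. (¬y4 ∨ y2 ∨ ¬y5) — ¬y5 is true.
  11. (¬y4 ∨ ¬y2) — ¬y2 is true.
  12. (¬y1 ∨ ¬y4) — ¬y1 is true.
  13. (¬y3 ∨ y4) — y4 is true.
  14. (¬y1 ∨ y2) — ¬y1 is true.
  15. (¬y5 ∨ ¬y1 ∨ ¬y2) — ¬y5 is true.
  16. (¬y1 ∨ y5) — ¬y1 is true.
  17. (¬y3 ∨ ¬y1 ∨ ¬y2) — ¬y3 is true.

y1 = False, y2 = False, y3 = False, y4 = True, y5 = False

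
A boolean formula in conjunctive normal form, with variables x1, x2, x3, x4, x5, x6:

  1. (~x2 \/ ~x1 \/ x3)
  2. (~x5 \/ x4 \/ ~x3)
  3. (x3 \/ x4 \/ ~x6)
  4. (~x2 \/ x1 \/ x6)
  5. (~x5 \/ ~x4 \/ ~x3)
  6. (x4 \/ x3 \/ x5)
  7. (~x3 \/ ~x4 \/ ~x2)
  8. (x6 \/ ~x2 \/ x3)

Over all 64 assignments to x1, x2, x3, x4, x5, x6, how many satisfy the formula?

23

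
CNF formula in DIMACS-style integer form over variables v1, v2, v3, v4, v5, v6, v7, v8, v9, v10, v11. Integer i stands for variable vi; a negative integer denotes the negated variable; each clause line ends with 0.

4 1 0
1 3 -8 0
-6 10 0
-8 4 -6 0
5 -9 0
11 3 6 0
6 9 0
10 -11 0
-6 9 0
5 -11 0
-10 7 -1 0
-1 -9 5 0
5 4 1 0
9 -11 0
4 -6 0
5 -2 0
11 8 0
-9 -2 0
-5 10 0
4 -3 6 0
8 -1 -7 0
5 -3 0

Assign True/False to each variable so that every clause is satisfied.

v1 = False, v2 = False, v3 = True, v4 = True, v5 = True, v6 = True, v7 = False, v8 = False, v9 = True, v10 = True, v11 = True

v2 occurs only negated in the remaining clauses — set v2 = False.
Pure literal: v4 appears only positively; assign v4 = True.
Branch on v1: take v1 = False.
Try v3 = True.
  then v5 is forced to True.
  then v10 is forced to True.
For the remaining variables, v6 = True, v7 = False, v8 = False, v9 = True, v11 = True works.
Check each clause:
  1. (v4 \/ v1) — v4 is true.
  2. (v3 \/ v1 \/ ~v8) — ~v8 is true.
  3. (v10 \/ ~v6) — v10 is true.
  4. (v4 \/ ~v6 \/ ~v8) — ~v8 is true.
  5. (v5 \/ ~v9) — v5 is true.
  6. (v3 \/ v11 \/ v6) — v3 is true.
  7. (v6 \/ v9) — v9 is true.
  8. (v10 \/ ~v11) — v10 is true.
  9. (~v6 \/ v9) — v9 is true.
  10. (v5 \/ ~v11) — v5 is true.
  11. (~v10 \/ ~v1 \/ v7) — ~v1 is true.
  12. (v5 \/ ~v9 \/ ~v1) — v5 is true.
  13. (v5 \/ v1 \/ v4) — v4 is true.
  14. (v9 \/ ~v11) — v9 is true.
  15. (~v6 \/ v4) — v4 is true.
  16. (~v2 \/ v5) — v5 is true.
  17. (v8 \/ v11) — v11 is true.
  18. (~v2 \/ ~v9) — ~v2 is true.
  19. (~v5 \/ v10) — v10 is true.
  20. (v6 \/ v4 \/ ~v3) — v4 is true.
  21. (~v7 \/ v8 \/ ~v1) — ~v7 is true.
  22. (v5 \/ ~v3) — v5 is true.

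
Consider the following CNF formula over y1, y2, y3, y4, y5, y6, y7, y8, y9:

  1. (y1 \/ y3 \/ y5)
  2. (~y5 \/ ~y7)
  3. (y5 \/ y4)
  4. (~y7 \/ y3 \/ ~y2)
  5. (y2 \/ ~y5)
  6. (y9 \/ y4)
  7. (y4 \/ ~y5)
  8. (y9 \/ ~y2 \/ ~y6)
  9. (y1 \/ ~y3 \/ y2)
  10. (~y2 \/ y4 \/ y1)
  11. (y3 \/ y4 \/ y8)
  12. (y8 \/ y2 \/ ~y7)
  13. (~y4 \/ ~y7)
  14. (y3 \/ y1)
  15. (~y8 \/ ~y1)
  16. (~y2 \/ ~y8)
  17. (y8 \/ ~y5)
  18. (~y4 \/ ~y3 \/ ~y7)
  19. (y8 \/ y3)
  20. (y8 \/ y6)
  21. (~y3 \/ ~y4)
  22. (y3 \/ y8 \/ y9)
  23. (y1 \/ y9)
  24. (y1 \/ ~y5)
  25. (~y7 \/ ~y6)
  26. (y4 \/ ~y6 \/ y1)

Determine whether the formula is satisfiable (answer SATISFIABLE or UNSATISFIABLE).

UNSATISFIABLE

y3 = True:
  propagation gives y4=False, y5=True; an empty clause results — contradiction.
y3 = False:
  propagation gives y1=True, y8=False; an empty clause results — contradiction.
Every branch closes, so no satisfying assignment exists.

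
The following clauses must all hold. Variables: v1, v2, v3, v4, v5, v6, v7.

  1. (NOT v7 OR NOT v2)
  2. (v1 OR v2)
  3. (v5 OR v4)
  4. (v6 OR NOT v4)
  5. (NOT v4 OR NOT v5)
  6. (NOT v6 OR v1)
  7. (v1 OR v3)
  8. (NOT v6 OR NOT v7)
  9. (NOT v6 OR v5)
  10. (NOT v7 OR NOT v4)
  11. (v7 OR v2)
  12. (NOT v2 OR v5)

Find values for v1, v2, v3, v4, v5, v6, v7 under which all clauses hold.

v1=True, v2=True, v3=False, v4=False, v5=True, v6=True, v7=False

Pure literal: v1 appears only positively; assign v1 = True.
Set v2 = True and propagate.
  then v7 is forced to False.
  then v5 is forced to True.
  then v4 is forced to False.
v3, v6 are now unconstrained; take v3 = False, v6 = True.
Every clause has at least one true literal under this assignment.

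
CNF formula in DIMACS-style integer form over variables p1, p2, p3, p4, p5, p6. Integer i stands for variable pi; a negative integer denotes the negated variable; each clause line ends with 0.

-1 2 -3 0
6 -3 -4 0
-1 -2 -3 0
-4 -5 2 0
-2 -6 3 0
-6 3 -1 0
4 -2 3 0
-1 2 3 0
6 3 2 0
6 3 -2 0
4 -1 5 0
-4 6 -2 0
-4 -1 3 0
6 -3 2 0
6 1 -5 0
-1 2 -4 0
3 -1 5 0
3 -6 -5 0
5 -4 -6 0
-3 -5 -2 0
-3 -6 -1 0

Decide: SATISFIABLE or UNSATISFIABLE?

SATISFIABLE

Try p1 = False.
Branch on p2: take p2 = True.
The remaining clauses are satisfied by p3 = True, p4 = False, p5 = False, p6 = True.
Every clause has at least one true literal under this assignment.
So p1=F, p2=T, p3=T, p4=F, p5=F, p6=T is a satisfying assignment.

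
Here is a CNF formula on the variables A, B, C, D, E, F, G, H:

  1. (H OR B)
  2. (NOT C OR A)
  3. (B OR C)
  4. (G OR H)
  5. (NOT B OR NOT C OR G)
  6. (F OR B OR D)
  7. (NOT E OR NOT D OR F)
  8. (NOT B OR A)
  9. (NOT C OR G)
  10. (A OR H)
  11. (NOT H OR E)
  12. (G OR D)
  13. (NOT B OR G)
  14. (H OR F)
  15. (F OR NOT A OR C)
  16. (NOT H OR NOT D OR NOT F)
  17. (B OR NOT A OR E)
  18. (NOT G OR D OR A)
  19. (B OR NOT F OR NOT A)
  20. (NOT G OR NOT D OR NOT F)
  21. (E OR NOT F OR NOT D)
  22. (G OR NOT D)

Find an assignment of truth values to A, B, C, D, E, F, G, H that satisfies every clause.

A = T  B = T  C = T  D = F  E = T  F = T  G = T  H = F

Check each clause:
  1. (B OR H) — B is true.
  2. (NOT C OR A) — A is true.
  3. (C OR B) — B is true.
  4. (H OR G) — G is true.
  5. (G OR NOT B OR NOT C) — G is true.
  6. (B OR D OR F) — B is true.
  7. (NOT D OR NOT E OR F) — NOT D is true.
  8. (NOT B OR A) — A is true.
  9. (NOT C OR G) — G is true.
  10. (A OR H) — A is true.
  11. (NOT H OR E) — NOT H is true.
  12. (D OR G) — G is true.
  13. (NOT B OR G) — G is true.
  14. (F OR H) — F is true.
  15. (F OR NOT A OR C) — C is true.
  16. (NOT F OR NOT H OR NOT D) — NOT H is true.
  17. (E OR NOT A OR B) — B is true.
  18. (NOT G OR D OR A) — A is true.
  19. (B OR NOT F OR NOT A) — B is true.
  20. (NOT G OR NOT D OR NOT F) — NOT D is true.
  21. (NOT D OR E OR NOT F) — NOT D is true.
  22. (NOT D OR G) — NOT D is true.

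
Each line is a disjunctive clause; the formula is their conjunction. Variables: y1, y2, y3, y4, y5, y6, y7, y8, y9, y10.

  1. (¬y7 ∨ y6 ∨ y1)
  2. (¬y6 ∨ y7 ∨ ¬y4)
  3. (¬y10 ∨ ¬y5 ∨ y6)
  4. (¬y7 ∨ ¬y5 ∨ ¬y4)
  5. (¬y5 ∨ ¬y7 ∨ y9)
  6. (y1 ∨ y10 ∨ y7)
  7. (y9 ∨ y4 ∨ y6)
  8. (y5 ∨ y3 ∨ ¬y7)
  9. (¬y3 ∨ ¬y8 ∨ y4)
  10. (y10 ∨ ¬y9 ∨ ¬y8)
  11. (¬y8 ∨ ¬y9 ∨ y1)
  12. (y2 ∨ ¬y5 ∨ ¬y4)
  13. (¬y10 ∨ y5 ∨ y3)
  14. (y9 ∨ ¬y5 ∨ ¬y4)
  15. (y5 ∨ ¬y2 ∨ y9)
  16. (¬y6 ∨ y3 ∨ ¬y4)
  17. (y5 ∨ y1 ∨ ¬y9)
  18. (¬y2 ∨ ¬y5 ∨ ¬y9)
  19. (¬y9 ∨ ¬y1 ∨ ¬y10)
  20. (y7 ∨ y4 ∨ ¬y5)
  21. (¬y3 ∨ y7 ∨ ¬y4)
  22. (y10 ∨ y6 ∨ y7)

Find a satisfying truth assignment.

y1=True, y2=False, y3=True, y4=True, y5=False, y6=True, y7=True, y8=False, y9=False, y10=False

Check each clause:
  1. (y1 ∨ y6 ∨ ¬y7) — y1 is true.
  2. (¬y4 ∨ y7 ∨ ¬y6) — y7 is true.
  3. (¬y5 ∨ y6 ∨ ¬y10) — ¬y5 is true.
  4. (¬y5 ∨ ¬y4 ∨ ¬y7) — ¬y5 is true.
  5. (¬y5 ∨ y9 ∨ ¬y7) — ¬y5 is true.
  6. (y1 ∨ y10 ∨ y7) — y1 is true.
  7. (y4 ∨ y9 ∨ y6) — y4 is true.
  8. (y3 ∨ ¬y7 ∨ y5) — y3 is true.
  9. (y4 ∨ ¬y8 ∨ ¬y3) — ¬y8 is true.
  10. (y10 ∨ ¬y8 ∨ ¬y9) — ¬y8 is true.
  11. (y1 ∨ ¬y9 ∨ ¬y8) — ¬y8 is true.
  12. (¬y5 ∨ ¬y4 ∨ y2) — ¬y5 is true.
  13. (¬y10 ∨ y3 ∨ y5) — y3 is true.
  14. (y9 ∨ ¬y4 ∨ ¬y5) — ¬y5 is true.
  15. (y9 ∨ y5 ∨ ¬y2) — ¬y2 is true.
  16. (¬y6 ∨ y3 ∨ ¬y4) — y3 is true.
  17. (y5 ∨ y1 ∨ ¬y9) — y1 is true.
  18. (¬y2 ∨ ¬y9 ∨ ¬y5) — ¬y5 is true.
  19. (¬y10 ∨ ¬y9 ∨ ¬y1) — ¬y10 is true.
  20. (y7 ∨ ¬y5 ∨ y4) — ¬y5 is true.
  21. (y7 ∨ ¬y3 ∨ ¬y4) — y7 is true.
  22. (y6 ∨ y10 ∨ y7) — y6 is true.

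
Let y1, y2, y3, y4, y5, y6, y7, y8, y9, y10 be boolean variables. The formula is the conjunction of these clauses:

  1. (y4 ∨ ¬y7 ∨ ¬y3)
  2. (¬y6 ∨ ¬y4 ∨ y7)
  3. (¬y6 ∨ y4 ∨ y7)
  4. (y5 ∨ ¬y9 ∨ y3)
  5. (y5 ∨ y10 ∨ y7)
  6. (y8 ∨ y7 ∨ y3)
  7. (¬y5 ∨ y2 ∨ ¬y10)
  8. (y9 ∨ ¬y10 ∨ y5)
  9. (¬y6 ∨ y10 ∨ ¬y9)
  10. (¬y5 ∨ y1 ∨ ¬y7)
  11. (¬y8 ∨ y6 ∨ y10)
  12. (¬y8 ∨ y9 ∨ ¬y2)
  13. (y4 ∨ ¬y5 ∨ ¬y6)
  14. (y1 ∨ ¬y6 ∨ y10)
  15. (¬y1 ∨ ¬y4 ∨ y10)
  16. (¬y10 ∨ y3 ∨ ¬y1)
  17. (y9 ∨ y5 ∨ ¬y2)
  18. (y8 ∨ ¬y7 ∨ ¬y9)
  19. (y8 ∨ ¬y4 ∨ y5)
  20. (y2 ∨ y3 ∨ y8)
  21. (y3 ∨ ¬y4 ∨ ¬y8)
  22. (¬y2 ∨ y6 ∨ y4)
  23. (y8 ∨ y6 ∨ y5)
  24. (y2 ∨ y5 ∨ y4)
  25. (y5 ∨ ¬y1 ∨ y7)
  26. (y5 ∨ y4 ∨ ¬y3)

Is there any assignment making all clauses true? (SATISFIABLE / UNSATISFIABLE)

SATISFIABLE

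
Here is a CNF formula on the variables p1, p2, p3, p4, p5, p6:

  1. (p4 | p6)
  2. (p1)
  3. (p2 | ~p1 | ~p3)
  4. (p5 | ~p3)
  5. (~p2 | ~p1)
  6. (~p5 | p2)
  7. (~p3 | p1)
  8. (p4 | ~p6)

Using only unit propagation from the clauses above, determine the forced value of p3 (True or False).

False

(p1) stands alone — p1 = True.
In (~p1 | ~p2), ~p1 is now false; ~p2 must hold, so p2 = False.
From (p2 | ~p3 | ~p1) and p2 = False, p1 = True: p3 = False.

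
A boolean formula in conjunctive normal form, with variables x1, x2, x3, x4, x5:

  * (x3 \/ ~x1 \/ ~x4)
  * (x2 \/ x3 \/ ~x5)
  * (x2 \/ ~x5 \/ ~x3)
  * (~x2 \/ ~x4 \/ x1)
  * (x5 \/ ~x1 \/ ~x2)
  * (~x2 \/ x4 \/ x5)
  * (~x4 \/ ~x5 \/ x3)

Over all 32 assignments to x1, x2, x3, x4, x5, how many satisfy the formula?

12

Case analysis on x2 and x5:
  x2=T, x5=T: 5 of the 8 assignments to (x1,x3,x4) work.
  x2=T, x5=F: a clause becomes empty — 0.
  x2=F, x5=T: a clause becomes empty — 0.
  x2=F, x5=F: 7 of the 8 assignments to (x1,x3,x4) work.
Total: 5 + 0 + 0 + 7 = 12.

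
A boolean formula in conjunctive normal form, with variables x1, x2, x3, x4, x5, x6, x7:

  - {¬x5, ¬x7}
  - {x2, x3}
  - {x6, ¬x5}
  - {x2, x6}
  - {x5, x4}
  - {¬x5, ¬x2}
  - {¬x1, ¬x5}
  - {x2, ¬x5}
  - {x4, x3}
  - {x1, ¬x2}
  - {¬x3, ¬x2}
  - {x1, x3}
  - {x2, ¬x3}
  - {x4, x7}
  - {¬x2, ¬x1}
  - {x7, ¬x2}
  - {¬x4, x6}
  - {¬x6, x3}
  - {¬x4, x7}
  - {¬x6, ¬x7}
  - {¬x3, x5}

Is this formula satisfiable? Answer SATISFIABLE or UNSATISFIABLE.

UNSATISFIABLE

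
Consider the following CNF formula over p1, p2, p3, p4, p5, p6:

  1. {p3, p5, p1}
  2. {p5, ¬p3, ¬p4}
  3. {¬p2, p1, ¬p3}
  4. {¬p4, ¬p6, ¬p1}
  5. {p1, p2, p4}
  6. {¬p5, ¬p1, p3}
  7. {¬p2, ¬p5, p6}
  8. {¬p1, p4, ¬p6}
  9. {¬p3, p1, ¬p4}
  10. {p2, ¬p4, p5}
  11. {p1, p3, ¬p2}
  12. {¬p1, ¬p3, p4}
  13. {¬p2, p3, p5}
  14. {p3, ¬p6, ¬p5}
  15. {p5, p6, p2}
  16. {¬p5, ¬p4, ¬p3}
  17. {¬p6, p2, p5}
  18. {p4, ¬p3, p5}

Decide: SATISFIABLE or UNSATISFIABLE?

SATISFIABLE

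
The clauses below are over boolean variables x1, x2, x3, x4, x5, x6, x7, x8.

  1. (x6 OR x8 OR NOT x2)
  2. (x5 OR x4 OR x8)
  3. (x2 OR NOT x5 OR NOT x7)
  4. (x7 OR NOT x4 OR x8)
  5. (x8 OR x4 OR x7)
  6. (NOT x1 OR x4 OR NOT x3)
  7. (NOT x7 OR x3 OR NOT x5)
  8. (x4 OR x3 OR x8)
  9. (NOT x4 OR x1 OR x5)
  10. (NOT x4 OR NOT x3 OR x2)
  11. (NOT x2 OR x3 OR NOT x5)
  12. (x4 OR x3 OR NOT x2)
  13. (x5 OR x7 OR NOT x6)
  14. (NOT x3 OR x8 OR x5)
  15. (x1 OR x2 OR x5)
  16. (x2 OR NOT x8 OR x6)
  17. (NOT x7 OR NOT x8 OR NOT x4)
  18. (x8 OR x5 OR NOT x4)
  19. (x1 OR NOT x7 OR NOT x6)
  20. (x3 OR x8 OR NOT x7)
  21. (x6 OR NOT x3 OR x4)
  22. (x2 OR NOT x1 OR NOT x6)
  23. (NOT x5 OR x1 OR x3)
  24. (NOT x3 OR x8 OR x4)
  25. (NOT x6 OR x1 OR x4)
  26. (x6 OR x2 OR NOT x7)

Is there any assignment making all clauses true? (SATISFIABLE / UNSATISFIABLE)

SATISFIABLE

Branch on x1: take x1 = False.
Set x2 = True and propagate.
For the remaining variables, x3 = True, x4 = True, x5 = True, x6 = False, x7 = False, x8 = True works.
Every clause has at least one true literal under this assignment.
So x1=F, x2=T, x3=T, x4=T, x5=T, x6=F, x7=F, x8=T is a satisfying assignment.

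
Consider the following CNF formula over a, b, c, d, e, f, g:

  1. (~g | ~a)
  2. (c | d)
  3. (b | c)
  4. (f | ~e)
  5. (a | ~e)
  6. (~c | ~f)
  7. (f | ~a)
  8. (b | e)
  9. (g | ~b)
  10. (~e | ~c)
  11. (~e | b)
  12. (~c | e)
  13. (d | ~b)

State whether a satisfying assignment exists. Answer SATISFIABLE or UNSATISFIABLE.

d occurs only positively in the remaining clauses — set d = True.
Try a = False.
  then e is forced to False.
  then b is forced to True.
  then g is forced to True.
  then c is forced to False.
f is now unconstrained; take f = False.
So a = False, b = True, c = False, d = True, e = False, f = False, g = True is a satisfying assignment.

SATISFIABLE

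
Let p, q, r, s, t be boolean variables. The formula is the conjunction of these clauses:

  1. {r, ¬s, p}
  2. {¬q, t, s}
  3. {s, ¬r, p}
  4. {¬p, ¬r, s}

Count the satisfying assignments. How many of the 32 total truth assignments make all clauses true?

Case analysis on s and p:
  s=1, p=1: q, r, t free → 2^3 = 8.
  s=1, p=0: remaining (q,r,t) ∈ {(0,1,0); (0,1,1); (1,1,0); (1,1,1)} — 4.
  s=0, p=1: remaining (q,r,t) ∈ {(0,0,0); (0,0,1); (1,0,1)} — 3.
  s=0, p=0: remaining (q,r,t) ∈ {(0,0,0); (0,0,1); (1,0,1)} — 3.
Total: 8 + 4 + 3 + 3 = 18.

18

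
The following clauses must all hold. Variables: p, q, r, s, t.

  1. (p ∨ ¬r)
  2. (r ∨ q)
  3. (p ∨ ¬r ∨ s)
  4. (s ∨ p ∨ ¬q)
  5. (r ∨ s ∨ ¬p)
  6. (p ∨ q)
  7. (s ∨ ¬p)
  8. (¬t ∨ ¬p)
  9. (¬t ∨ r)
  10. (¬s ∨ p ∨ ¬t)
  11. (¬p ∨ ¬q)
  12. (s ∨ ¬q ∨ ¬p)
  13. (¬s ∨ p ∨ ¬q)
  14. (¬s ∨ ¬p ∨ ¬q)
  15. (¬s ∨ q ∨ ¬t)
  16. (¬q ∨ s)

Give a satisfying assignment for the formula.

t occurs only negated in the remaining clauses — set t = False.
Try p = True.
  then s is forced to True.
  then q is forced to False.
  then r is forced to True.
Every clause has at least one true literal under this assignment.
Check each clause:
  1. (p ∨ ¬r) — p is true.
  2. (q ∨ r) — r is true.
  3. (s ∨ p ∨ ¬r) — p is true.
  4. (¬q ∨ p ∨ s) — p is true.
  5. (¬p ∨ r ∨ s) — r is true.
  6. (q ∨ p) — p is true.
  7. (¬p ∨ s) — s is true.
  8. (¬p ∨ ¬t) — ¬t is true.
  9. (¬t ∨ r) — r is true.
  10. (¬t ∨ p ∨ ¬s) — p is true.
  11. (¬q ∨ ¬p) — ¬q is true.
  12. (s ∨ ¬q ∨ ¬p) — s is true.
  13. (p ∨ ¬s ∨ ¬q) — p is true.
  14. (¬q ∨ ¬s ∨ ¬p) — ¬q is true.
  15. (¬s ∨ q ∨ ¬t) — ¬t is true.
  16. (¬q ∨ s) — s is true.

p = 1, q = 0, r = 1, s = 1, t = 0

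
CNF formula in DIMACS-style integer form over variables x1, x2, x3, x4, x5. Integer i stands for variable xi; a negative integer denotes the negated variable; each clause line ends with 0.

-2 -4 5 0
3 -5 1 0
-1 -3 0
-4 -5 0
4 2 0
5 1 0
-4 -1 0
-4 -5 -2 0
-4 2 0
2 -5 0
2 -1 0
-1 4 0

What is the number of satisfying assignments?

The models are:
  x1=0 x2=1 x3=1 x4=0 x5=1
That's 1 in total.

1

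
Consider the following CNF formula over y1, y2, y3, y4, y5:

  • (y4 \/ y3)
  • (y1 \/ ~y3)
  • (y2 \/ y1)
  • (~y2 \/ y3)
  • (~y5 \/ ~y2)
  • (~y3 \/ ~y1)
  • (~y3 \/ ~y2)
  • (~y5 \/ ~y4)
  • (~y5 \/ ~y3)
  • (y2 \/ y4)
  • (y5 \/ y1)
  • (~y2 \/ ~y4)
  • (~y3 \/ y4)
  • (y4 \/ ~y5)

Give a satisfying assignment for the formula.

y1=T  y2=F  y3=F  y4=T  y5=F

Check each clause:
  1. (y3 \/ y4) — y4 is true.
  2. (y1 \/ ~y3) — y1 is true.
  3. (y2 \/ y1) — y1 is true.
  4. (y3 \/ ~y2) — ~y2 is true.
  5. (~y2 \/ ~y5) — ~y5 is true.
  6. (~y1 \/ ~y3) — ~y3 is true.
  7. (~y2 \/ ~y3) — ~y3 is true.
  8. (~y5 \/ ~y4) — ~y5 is true.
  9. (~y5 \/ ~y3) — ~y5 is true.
  10. (y4 \/ y2) — y4 is true.
  11. (y5 \/ y1) — y1 is true.
  12. (~y4 \/ ~y2) — ~y2 is true.
  13. (~y3 \/ y4) — y4 is true.
  14. (~y5 \/ y4) — ~y5 is true.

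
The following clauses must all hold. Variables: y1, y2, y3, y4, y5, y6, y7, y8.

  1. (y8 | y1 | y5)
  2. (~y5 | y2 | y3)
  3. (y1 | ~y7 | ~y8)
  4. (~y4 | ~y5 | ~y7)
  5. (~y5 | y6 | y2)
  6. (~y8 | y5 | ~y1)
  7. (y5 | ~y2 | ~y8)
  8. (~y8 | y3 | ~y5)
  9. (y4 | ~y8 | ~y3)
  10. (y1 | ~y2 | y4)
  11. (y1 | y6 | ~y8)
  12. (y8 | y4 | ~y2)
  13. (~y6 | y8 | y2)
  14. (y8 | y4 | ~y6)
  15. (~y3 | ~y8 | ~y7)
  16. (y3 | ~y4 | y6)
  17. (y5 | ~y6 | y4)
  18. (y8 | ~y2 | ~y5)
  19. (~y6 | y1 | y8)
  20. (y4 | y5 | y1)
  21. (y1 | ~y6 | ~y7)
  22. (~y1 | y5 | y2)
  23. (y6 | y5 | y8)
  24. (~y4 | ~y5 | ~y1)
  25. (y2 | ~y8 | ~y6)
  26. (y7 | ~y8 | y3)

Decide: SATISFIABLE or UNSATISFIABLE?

Set y1 = True and propagate.
For the remaining variables, y2 = True, y3 = False, y4 = True, y5 = False, y6 = True, y7 = False, y8 = False works.
Every clause has at least one true literal under this assignment.
So y1 = T  y2 = T  y3 = F  y4 = T  y5 = F  y6 = T  y7 = F  y8 = F is a satisfying assignment.

SATISFIABLE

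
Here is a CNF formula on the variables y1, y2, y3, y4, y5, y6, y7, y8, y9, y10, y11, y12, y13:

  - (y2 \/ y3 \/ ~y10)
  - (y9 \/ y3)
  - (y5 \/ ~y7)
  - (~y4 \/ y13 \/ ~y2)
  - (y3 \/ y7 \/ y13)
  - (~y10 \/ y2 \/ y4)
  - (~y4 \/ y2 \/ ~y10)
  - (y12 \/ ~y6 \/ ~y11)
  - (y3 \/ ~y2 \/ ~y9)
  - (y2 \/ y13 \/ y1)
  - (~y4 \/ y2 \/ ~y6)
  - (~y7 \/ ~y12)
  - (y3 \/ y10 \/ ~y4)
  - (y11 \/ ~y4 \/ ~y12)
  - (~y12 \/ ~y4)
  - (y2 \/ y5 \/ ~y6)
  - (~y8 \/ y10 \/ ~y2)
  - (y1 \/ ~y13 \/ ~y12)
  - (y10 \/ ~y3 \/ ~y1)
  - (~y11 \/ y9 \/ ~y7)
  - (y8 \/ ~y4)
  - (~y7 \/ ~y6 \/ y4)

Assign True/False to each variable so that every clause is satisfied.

Pure literal: y6 appears only negated; assign y6 = False.
Try y1 = False.
Set y2 = True and propagate.
Set y3 = True and propagate.
The remaining clauses are satisfied by y4 = False, y5 = False, y7 = False, y8 = False, y9 = False, y10 = True, y11 = True, y12 = False, y13 = True.

y1 = F, y2 = T, y3 = T, y4 = F, y5 = F, y6 = F, y7 = F, y8 = F, y9 = F, y10 = T, y11 = T, y12 = F, y13 = T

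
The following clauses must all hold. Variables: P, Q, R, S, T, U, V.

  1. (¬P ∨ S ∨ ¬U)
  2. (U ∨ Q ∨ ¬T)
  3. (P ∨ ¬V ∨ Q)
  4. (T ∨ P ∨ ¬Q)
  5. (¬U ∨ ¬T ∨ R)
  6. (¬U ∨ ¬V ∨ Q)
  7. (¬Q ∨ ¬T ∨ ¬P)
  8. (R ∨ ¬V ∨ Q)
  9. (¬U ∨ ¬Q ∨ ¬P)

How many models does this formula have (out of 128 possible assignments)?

Split on Q, then P.
  Q=1, P=1: forces T=0; U=0; R, S, V free → 2^3 = 8.
  Q=1, P=0: S, V free; 3 ways for (R,T,U) × 2^2 = 12.
  Q=0, P=1: 9 of the 32 assignments to (R,S,T,U,V) work.
  Q=0, P=0: S free; 5 ways for (R,T,U,V) × 2^1 = 10.
Total: 8 + 12 + 9 + 10 = 39.

39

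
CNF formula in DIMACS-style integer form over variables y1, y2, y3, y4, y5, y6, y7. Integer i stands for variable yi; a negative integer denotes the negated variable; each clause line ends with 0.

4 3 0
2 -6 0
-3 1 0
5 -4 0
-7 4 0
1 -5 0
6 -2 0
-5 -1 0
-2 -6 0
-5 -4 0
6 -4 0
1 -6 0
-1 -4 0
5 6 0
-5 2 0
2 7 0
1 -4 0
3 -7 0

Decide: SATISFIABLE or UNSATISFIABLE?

UNSATISFIABLE

y4 = True:
  propagation gives y5=True; an empty clause results — contradiction.
y4 = False:
  propagation gives y3=True, y1=True, y7=False, y5=False; an empty clause results — contradiction.
Every branch closes, so no satisfying assignment exists.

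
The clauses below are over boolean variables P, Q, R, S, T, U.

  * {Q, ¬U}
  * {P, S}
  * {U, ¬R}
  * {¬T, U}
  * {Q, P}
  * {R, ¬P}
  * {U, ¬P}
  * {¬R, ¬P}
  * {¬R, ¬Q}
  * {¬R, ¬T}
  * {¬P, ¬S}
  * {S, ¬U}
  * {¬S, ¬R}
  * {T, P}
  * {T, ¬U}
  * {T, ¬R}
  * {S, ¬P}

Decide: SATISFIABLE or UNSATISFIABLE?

SATISFIABLE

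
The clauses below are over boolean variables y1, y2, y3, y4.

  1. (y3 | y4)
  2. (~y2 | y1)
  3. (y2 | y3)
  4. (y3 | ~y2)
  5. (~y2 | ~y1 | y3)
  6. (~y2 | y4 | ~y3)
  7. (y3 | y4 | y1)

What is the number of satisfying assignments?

Satisfying assignments:
  y1=0 y2=0 y3=1 y4=0
  y1=0 y2=0 y3=1 y4=1
  y1=1 y2=0 y3=1 y4=0
  y1=1 y2=0 y3=1 y4=1
  y1=1 y2=1 y3=1 y4=1
That's 5 in total.

5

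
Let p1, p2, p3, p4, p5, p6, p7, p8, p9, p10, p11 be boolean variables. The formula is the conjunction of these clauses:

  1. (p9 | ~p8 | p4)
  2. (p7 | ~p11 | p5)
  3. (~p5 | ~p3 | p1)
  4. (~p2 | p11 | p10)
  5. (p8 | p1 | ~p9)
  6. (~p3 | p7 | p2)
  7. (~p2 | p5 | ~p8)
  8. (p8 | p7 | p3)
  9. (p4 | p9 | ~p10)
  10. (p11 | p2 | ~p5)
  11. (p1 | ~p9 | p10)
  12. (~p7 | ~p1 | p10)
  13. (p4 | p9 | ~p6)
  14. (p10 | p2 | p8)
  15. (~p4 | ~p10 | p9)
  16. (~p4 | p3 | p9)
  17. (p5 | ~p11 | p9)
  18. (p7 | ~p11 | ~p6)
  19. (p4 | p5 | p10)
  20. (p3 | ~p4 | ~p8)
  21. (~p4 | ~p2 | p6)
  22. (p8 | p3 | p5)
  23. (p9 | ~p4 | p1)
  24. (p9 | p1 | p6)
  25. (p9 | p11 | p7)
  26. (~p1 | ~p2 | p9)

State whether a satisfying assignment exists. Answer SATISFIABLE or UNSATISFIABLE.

Branch on p1: take p1 = True.
The remaining clauses are satisfied by p2 = False, p3 = False, p4 = False, p5 = False, p6 = True, p7 = True, p8 = True, p9 = True, p10 = True, p11 = True.
So p1=T, p2=F, p3=F, p4=F, p5=F, p6=T, p7=T, p8=T, p9=T, p10=T, p11=T is a satisfying assignment.

SATISFIABLE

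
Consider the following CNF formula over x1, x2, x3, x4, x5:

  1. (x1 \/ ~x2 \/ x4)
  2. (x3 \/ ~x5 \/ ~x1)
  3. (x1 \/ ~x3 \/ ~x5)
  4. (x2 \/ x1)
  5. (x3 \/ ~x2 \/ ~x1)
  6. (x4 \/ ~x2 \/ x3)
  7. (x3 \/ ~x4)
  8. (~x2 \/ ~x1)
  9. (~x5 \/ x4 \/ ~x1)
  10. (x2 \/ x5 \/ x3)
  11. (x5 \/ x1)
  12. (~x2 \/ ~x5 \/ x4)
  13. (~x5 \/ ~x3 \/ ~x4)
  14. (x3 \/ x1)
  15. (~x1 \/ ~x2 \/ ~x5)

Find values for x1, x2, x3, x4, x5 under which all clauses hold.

x1 = T  x2 = F  x3 = T  x4 = T  x5 = F

Check each clause:
  1. (~x2 \/ x4 \/ x1) — x1 is true.
  2. (~x5 \/ x3 \/ ~x1) — x3 is true.
  3. (~x3 \/ x1 \/ ~x5) — x1 is true.
  4. (x2 \/ x1) — x1 is true.
  5. (~x1 \/ ~x2 \/ x3) — x3 is true.
  6. (~x2 \/ x4 \/ x3) — x3 is true.
  7. (x3 \/ ~x4) — x3 is true.
  8. (~x1 \/ ~x2) — ~x2 is true.
  9. (~x5 \/ ~x1 \/ x4) — ~x5 is true.
  10. (x5 \/ x3 \/ x2) — x3 is true.
  11. (x1 \/ x5) — x1 is true.
  12. (~x5 \/ ~x2 \/ x4) — ~x5 is true.
  13. (~x3 \/ ~x4 \/ ~x5) — ~x5 is true.
  14. (x1 \/ x3) — x1 is true.
  15. (~x1 \/ ~x2 \/ ~x5) — ~x5 is true.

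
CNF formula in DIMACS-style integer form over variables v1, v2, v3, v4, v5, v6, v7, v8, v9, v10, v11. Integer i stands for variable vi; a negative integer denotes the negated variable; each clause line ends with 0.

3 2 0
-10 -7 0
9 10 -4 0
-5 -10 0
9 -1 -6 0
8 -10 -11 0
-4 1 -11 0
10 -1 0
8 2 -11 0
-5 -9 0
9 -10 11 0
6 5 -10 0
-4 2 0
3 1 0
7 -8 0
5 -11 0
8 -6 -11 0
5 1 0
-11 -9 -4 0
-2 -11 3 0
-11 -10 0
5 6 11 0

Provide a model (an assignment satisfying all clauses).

v1 = F  v2 = F  v3 = T  v4 = F  v5 = T  v6 = T  v7 = F  v8 = F  v9 = F  v10 = F  v11 = F

Check each clause:
  1. (v3 || v2) — v3 is true.
  2. (!v10 || !v7) — !v7 is true.
  3. (!v4 || v10 || v9) — !v4 is true.
  4. (!v10 || !v5) — !v10 is true.
  5. (!v6 || v9 || !v1) — !v1 is true.
  6. (!v11 || v8 || !v10) — !v11 is true.
  7. (!v11 || !v4 || v1) — !v4 is true.
  8. (v10 || !v1) — !v1 is true.
  9. (v2 || !v11 || v8) — !v11 is true.
  10. (!v5 || !v9) — !v9 is true.
  11. (v11 || !v10 || v9) — !v10 is true.
  12. (!v10 || v5 || v6) — v5 is true.
  13. (!v4 || v2) — !v4 is true.
  14. (v1 || v3) — v3 is true.
  15. (!v8 || v7) — !v8 is true.
  16. (v5 || !v11) — !v11 is true.
  17. (!v6 || v8 || !v11) — !v11 is true.
  18. (v5 || v1) — v5 is true.
  19. (!v11 || !v4 || !v9) — !v4 is true.
  20. (v3 || !v11 || !v2) — v3 is true.
  21. (!v10 || !v11) — !v11 is true.
  22. (v5 || v11 || v6) — v5 is true.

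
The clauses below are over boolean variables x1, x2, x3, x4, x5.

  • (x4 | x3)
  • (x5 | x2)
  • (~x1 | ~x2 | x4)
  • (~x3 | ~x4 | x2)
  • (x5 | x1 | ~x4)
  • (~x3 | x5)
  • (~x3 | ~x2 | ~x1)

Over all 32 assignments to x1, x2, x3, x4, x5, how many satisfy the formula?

9

Split on x2, then x3.
  x2=T, x3=T: remaining (x1,x4,x5) ∈ {(F,F,T); (F,T,T)} — 2.
  x2=T, x3=F: remaining (x1,x4,x5) ∈ {(F,T,T); (T,T,F); (T,T,T)} — 3.
  x2=F, x3=T: remaining (x1,x4,x5) ∈ {(F,F,T); (T,F,T)} — 2.
  x2=F, x3=F: remaining (x1,x4,x5) ∈ {(F,T,T); (T,T,T)} — 2.
Total: 2 + 3 + 2 + 2 = 9.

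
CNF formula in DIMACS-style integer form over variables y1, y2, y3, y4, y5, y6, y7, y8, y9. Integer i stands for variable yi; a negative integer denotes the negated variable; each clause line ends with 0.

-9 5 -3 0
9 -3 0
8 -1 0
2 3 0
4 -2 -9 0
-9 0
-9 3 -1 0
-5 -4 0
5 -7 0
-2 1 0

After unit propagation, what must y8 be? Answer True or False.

(~y9) stands alone — y9 = False.
From (y9 \/ ~y3) and y9 = False: y3 = False.
(y3 \/ y2) with y3 = False leaves only y2, so y2 = True.
(y1 \/ ~y2) with y2 = True leaves only y1, so y1 = True.
(~y1 \/ y8): since y1 = True, the clause reduces to (y8). y8 = True.

True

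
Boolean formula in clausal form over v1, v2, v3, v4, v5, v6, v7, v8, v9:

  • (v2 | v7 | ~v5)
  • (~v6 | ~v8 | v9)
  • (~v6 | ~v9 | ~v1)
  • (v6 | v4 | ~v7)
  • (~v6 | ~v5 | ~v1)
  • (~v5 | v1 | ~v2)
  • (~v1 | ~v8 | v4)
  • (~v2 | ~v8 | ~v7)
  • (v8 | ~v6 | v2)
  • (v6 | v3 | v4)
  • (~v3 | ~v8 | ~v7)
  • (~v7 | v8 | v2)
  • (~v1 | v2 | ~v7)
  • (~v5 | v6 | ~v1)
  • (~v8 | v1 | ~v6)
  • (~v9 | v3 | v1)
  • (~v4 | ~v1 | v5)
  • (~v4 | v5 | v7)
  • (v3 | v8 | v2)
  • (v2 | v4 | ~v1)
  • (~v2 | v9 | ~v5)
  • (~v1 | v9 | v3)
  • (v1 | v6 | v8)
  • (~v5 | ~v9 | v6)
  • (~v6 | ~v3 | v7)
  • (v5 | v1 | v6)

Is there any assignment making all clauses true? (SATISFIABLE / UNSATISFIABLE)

Branch on v1: take v1 = False.
Branch on v2: take v2 = True.
  then v5 is forced to False.
  then v6 is forced to True.
  then v8 is forced to False.
For the remaining variables, v3 = False, v4 = True, v7 = True, v9 = False works.
So v1=F, v2=T, v3=F, v4=T, v5=F, v6=T, v7=T, v8=F, v9=F is a satisfying assignment.

SATISFIABLE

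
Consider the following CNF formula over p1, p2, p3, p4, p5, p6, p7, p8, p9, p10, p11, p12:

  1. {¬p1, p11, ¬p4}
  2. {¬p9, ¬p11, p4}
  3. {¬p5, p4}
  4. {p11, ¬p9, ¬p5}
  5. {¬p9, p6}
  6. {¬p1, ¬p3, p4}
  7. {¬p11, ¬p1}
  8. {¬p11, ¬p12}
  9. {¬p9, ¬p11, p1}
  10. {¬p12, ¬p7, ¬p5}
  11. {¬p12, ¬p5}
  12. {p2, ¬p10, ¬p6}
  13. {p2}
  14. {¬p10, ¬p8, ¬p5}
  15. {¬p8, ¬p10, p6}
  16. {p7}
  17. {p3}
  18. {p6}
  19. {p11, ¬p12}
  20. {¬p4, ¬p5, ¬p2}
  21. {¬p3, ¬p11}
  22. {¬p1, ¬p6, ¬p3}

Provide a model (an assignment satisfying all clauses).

p1=False, p2=True, p3=True, p4=True, p5=False, p6=True, p7=True, p8=True, p9=True, p10=True, p11=False, p12=False

Unit propagation: (p2) forces p2 = True.
(p7) is a unit clause, so p7 = True.
The clause (p3) is unit: p3 must be True.
The clause (p6) is unit: p6 must be True.
(¬p11) is a unit clause, so p11 = False.
(¬p12) is a unit clause, so p12 = False.
(¬p1) is a unit clause, so p1 = False.
p5 occurs only negated in the remaining clauses — set p5 = False.
p4, p8, p9, p10 are now unconstrained; take p4 = True, p8 = True, p9 = True, p10 = True.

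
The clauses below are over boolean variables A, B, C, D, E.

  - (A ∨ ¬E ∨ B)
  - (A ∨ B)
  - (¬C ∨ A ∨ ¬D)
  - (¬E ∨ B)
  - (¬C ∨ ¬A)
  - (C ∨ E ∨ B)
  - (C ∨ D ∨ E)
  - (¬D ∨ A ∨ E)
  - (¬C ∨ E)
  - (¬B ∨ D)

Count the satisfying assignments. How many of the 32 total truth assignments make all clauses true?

The models are:
  A=F B=T C=F D=T E=T
  A=T B=T C=F D=T E=F
  A=T B=T C=F D=T E=T
That's 3 in total.

3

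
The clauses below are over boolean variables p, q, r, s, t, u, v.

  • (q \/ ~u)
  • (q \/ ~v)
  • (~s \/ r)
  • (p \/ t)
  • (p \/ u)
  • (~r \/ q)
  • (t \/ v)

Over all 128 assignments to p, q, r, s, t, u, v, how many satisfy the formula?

Case analysis on q and p:
  q=1, p=1: u free; 9 ways for (r,s,t,v) × 2^1 = 18.
  q=1, p=0: v free; 3 ways for (r,s,t,u) × 2^1 = 6.
  q=0, p=1: remaining (r,s,t,u,v) ∈ {(0,0,1,0,0)} — 1.
  q=0, p=0: a clause becomes empty — 0.
Total: 18 + 6 + 1 + 0 = 25.

25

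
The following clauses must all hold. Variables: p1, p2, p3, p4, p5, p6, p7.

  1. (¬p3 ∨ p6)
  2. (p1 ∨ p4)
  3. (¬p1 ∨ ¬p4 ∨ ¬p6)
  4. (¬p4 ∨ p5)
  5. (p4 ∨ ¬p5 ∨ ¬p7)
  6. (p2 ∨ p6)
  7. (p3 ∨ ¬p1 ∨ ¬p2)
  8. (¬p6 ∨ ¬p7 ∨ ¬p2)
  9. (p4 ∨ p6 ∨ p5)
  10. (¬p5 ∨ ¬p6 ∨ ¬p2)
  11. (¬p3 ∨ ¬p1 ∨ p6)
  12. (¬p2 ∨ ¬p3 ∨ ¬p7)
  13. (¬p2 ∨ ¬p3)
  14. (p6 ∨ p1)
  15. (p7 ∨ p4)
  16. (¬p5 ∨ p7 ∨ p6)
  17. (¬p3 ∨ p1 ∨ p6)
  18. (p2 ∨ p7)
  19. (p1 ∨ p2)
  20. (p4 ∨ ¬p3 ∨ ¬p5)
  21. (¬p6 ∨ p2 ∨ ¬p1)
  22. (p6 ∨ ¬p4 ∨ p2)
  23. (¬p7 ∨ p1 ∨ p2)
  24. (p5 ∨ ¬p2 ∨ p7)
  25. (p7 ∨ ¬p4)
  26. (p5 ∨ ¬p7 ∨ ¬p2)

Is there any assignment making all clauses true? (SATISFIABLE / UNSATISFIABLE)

UNSATISFIABLE

p2 = True:
  propagation gives p3=False, p1=False, p4=True, p5=True; an empty clause results — contradiction.
p2 = False:
  propagation gives p6=True, p7=True, p1=True; an empty clause results — contradiction.
Every branch closes, so no satisfying assignment exists.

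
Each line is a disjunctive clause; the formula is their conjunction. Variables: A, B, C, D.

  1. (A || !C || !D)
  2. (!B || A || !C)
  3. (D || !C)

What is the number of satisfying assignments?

10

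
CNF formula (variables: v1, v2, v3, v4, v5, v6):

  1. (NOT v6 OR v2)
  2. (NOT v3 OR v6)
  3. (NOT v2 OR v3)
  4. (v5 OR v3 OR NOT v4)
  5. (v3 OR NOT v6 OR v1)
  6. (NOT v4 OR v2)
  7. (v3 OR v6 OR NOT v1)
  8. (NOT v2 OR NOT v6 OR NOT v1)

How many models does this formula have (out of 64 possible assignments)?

6

The models are:
  v1=F v2=F v3=F v4=F v5=F v6=F
  v1=F v2=F v3=F v4=F v5=T v6=F
  v1=F v2=T v3=T v4=F v5=F v6=T
  v1=F v2=T v3=T v4=F v5=T v6=T
  v1=F v2=T v3=T v4=T v5=F v6=T
  v1=F v2=T v3=T v4=T v5=T v6=T
Count: 6.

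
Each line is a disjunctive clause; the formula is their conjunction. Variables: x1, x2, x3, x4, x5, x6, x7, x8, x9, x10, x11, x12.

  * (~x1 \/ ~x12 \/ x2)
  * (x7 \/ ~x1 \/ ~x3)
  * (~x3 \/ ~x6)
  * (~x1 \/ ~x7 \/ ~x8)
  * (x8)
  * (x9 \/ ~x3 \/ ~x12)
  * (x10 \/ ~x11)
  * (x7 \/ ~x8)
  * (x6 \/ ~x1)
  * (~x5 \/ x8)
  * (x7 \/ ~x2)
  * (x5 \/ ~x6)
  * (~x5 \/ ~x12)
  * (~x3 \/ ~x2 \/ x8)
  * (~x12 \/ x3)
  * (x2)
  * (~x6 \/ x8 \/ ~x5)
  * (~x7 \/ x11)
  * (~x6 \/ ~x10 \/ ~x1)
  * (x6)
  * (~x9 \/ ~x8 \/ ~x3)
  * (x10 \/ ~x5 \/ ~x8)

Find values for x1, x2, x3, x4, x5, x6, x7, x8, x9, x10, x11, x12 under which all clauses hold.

x1 = F  x2 = T  x3 = F  x4 = T  x5 = T  x6 = T  x7 = T  x8 = T  x9 = F  x10 = T  x11 = T  x12 = F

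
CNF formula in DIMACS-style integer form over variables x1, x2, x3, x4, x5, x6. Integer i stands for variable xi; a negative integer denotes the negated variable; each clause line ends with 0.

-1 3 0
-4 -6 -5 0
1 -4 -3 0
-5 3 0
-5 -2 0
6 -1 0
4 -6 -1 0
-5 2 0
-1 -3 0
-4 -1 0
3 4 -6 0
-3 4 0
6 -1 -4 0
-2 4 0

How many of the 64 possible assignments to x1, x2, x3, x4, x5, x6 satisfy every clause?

5

The models are:
  x1=0 x2=0 x3=0 x4=0 x5=0 x6=0
  x1=0 x2=0 x3=0 x4=1 x5=0 x6=0
  x1=0 x2=0 x3=0 x4=1 x5=0 x6=1
  x1=0 x2=1 x3=0 x4=1 x5=0 x6=0
  x1=0 x2=1 x3=0 x4=1 x5=0 x6=1
That's 5 in total.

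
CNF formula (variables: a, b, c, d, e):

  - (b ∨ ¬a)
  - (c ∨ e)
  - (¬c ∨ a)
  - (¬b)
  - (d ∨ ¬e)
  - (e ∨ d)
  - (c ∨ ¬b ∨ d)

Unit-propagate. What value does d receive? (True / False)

True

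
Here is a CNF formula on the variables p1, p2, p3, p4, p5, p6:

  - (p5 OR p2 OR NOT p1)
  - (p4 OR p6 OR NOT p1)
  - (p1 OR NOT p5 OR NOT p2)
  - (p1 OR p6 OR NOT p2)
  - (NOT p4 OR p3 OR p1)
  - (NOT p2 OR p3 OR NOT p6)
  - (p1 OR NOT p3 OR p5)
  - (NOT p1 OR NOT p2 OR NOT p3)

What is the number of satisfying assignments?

16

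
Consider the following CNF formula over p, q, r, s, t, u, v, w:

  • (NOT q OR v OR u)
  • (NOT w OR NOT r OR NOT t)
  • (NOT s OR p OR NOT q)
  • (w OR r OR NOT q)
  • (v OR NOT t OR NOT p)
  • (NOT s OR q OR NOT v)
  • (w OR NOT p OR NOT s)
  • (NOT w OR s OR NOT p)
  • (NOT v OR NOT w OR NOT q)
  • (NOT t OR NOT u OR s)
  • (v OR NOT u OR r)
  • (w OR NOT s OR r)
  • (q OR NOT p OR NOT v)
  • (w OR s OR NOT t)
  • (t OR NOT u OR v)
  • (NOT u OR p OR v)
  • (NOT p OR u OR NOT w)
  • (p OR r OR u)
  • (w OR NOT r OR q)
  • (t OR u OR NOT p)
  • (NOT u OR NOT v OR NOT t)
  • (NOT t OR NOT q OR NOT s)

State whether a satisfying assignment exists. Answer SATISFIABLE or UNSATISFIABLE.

SATISFIABLE

Branch on p: take p = False.
Branch on q: take q = False.
The remaining clauses are satisfied by r = False, s = False, t = False, u = True, v = True, w = False.
Every clause has at least one true literal under this assignment.
So p=False, q=False, r=False, s=False, t=False, u=True, v=True, w=False is a satisfying assignment.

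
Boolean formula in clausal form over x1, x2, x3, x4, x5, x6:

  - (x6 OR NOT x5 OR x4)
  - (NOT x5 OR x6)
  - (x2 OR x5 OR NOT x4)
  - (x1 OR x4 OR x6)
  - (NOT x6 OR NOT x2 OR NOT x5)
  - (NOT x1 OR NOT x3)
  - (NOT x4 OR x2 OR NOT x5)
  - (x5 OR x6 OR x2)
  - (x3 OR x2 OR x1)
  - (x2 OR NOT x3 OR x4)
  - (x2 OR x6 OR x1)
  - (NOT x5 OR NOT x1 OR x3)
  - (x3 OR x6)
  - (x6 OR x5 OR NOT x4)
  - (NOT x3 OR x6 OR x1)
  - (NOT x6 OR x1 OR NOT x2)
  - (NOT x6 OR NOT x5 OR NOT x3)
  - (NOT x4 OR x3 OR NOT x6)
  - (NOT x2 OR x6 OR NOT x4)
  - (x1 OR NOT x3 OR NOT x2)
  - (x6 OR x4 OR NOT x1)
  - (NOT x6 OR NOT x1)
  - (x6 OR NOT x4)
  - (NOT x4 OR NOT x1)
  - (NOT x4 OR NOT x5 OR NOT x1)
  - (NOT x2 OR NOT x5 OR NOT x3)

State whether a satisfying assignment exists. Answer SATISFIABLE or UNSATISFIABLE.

x6 = True:
  propagation gives x1=False, x2=False, x3=True, x4=True; an empty clause results — contradiction.
x6 = False:
  propagation gives x5=False, x2=True, x3=True, x1=False; an empty clause results — contradiction.
Every branch closes, so no satisfying assignment exists.

UNSATISFIABLE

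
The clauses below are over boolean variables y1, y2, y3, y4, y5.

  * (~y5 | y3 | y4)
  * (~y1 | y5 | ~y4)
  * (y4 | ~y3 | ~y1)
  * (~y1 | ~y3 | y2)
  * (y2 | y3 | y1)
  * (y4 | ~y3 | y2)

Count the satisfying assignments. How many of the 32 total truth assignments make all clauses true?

14

Case analysis on y3 and y1:
  y3=T, y1=T: remaining (y2,y4,y5) ∈ {(T,T,T)} — 1.
  y3=T, y1=F: y5 free; 3 ways for (y2,y4) × 2^1 = 6.
  y3=F, y1=T: remaining (y2,y4,y5) ∈ {(F,F,F); (F,T,T); (T,F,F); (T,T,T)} — 4.
  y3=F, y1=F: remaining (y2,y4,y5) ∈ {(T,F,F); (T,T,F); (T,T,T)} — 3.
Total: 1 + 6 + 4 + 3 = 14.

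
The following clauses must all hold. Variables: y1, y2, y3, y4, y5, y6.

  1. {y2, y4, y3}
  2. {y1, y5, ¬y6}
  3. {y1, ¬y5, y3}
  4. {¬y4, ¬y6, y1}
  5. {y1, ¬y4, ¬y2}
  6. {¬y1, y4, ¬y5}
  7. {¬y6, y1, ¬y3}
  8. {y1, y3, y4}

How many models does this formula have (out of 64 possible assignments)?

Case analysis on y1 and y4:
  y1=1, y4=1: y2, y3, y5, y6 free → 2^4 = 16.
  y1=1, y4=0: y6 free; 3 ways for (y2,y3,y5) × 2^1 = 6.
  y1=0, y4=1: remaining (y2,y3,y5,y6) ∈ {(0,0,0,0); (0,1,0,0); (0,1,1,0)} — 3.
  y1=0, y4=0: remaining (y2,y3,y5,y6) ∈ {(0,1,0,0); (0,1,1,0); (1,1,0,0); (1,1,1,0)} — 4.
Total: 16 + 6 + 3 + 4 = 29.

29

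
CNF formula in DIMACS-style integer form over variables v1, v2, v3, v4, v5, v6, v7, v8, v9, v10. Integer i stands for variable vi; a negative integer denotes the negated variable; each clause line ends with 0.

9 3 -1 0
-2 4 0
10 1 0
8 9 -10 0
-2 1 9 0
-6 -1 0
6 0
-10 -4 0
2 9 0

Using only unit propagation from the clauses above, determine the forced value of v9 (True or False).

True

Unit clause (v6) sets v6 = True.
From (~v6 | ~v1) and v6 = True: v1 = False.
(v1 | v10): since v1 = False, the clause reduces to (v10). v10 = True.
(~v10 | ~v4) with v10 = True leaves only ~v4, so v4 = False.
(~v2 | v4) with v4 = False leaves only ~v2, so v2 = False.
In (v2 | v9), v2 is now false; v9 must hold, so v9 = True.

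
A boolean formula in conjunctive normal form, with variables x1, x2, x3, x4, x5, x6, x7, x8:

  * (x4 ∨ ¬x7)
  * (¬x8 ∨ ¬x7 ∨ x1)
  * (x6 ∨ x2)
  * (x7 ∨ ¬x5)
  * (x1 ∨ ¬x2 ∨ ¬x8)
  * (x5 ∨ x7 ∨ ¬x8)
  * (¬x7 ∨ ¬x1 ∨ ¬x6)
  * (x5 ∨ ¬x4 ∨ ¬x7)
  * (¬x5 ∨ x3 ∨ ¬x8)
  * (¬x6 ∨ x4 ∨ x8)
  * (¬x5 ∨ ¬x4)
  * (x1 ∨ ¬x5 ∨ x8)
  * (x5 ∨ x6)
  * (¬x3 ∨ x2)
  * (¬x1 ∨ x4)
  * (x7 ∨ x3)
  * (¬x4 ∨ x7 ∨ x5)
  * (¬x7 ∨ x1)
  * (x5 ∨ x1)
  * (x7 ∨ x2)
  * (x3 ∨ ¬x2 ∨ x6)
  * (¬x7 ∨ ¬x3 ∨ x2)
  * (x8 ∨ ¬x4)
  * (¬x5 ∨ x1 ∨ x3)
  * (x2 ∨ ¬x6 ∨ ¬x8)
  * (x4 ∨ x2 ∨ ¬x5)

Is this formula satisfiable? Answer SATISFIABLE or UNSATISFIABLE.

x5 = True:
  propagation gives x7=True, x4=True; an empty clause results — contradiction.
x5 = False:
  propagation gives x6=True, x1=True, x7=False, x8=False; an empty clause results — contradiction.
Every branch closes, so no satisfying assignment exists.

UNSATISFIABLE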